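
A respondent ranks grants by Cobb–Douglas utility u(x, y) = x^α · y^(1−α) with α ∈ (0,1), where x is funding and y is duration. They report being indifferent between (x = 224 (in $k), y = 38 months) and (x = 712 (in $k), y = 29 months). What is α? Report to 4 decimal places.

α ≈ 0.1894

Indifference: 224^α · 38^(1−α) = 712^α · 29^(1−α).
Rearrange to (224/712)^α = (29/38)^(1−α) and take logs: α·-1.1564319 = (1−α)·-0.2702903.
So α/(1−α) = (-0.2702903)/(-1.1564319) = 0.2337278, and α = 0.2337278/1.2337278 ≈ 0.1894.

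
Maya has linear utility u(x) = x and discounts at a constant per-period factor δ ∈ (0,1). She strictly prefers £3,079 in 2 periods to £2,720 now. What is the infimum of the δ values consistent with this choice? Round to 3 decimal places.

δ > 0.940

Under u(x) = x this choice says 2720 < δ^2·3079.
So δ^2 > 2720/3079 = 0.88340; taking the square root of both positive sides preserves the inequality.
δ > (2720/3079)^(1/2) ≈ 0.940.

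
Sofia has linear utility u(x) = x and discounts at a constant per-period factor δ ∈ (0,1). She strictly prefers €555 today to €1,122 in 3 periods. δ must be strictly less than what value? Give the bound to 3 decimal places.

Comparing present values: 555 > δ^3·1122.
So δ^3 < 555/1122 = 0.49465; taking the cube root of both positive sides preserves the inequality.
δ < (555/1122)^(1/3) ≈ 0.791.

δ < 0.791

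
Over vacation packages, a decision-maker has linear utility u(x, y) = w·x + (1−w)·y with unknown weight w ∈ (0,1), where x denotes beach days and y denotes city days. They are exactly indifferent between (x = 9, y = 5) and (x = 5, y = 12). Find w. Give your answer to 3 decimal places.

w = 0.636

Indifference: w·9 + (1−w)·5 = w·5 + (1−w)·12.
Collecting terms: w·4 = (1−w)·7.
Hence w = 7/(4+7) = 7/11 = 0.636.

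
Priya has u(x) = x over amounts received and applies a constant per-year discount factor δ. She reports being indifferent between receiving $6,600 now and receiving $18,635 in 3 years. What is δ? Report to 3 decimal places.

δ ≈ 0.708

Equating discounted utilities: u(6600) = δ^3·u(18635) ⇒ δ^3 = u(6600)/u(18635).
With u(x) = x: δ^3 = 6600/18635 = 0.35417.
Hence δ = (0.35417)^(1/3) = 0.70752.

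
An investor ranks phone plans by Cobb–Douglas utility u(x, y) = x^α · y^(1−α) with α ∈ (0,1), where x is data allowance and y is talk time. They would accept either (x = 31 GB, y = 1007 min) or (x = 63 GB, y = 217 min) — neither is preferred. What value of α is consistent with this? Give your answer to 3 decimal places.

The Cobb–Douglas utilities coincide, so 31^α·1007^(1−α) = 63^α·217^(1−α).
Rearrange to (31/63)^α = (217/1007)^(1−α) and take logs: α·-0.709148 = (1−α)·-1.534834.
Thus α·(-2.243982) = -1.534834, so α = -1.534834/-2.243982 ≈ 0.684.

α ≈ 0.684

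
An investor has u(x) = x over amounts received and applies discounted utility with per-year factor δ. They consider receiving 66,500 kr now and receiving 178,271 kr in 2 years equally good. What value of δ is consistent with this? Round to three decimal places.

Equating discounted utilities: u(66500) = δ^2·u(178271) ⇒ δ^2 = u(66500)/u(178271).
With u(x) = x: δ^2 = 66500/178271 = 0.37303.
So δ = 0.37303^(1/2) ≈ 0.611.

δ ≈ 0.611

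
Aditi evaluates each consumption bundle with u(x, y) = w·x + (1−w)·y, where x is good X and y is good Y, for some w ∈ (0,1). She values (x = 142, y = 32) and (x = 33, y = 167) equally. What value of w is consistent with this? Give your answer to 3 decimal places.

w = 0.553

Equating utilities: w·142 + (1−w)·32 = w·33 + (1−w)·167.
Rearranging, 109·w − 135·(1−w) = 0.
Hence w = 135/(109+135) = 135/244 = 0.553.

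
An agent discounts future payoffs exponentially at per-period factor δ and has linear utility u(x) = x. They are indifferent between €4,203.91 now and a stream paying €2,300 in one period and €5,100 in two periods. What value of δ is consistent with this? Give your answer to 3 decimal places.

The stream is worth 2300δ + 5100δ² today, so 2300δ + 5100δ² = 4203.91.
So 5100δ² + 2300δ − 4203.91 = 0.
By the quadratic formula (taking the positive root), δ = (−2300 + √91049764.00) / 10200 ≈ 0.710.

δ ≈ 0.710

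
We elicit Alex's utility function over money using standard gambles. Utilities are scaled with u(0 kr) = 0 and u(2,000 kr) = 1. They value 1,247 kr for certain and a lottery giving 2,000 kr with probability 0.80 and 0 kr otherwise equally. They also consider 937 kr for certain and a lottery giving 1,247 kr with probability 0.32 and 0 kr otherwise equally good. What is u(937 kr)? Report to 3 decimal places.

0.256

First, u(1,247 kr) = 0.80·u(2,000 kr) + 0.20·u(0 kr) = 0.80.
Then u(937 kr) = 0.32·u(1,247 kr) + 0.68·u(0 kr) = 0.32·0.80 + 0.68·0.00 = 0.2560.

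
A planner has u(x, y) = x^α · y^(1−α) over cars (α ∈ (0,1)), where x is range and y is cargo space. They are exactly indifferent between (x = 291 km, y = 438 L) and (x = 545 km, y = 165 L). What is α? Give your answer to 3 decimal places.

Set the two utilities equal: 291^α·438^(1−α) = 545^α·165^(1−α).
Rearrange to (291/545)^α = (165/438)^(1−α) and take logs: α·-0.627463 = (1−α)·-0.976273.
So α/(1−α) = (-0.976273)/(-0.627463) = 1.555905, and α = 1.555905/2.555905 ≈ 0.609.

α ≈ 0.609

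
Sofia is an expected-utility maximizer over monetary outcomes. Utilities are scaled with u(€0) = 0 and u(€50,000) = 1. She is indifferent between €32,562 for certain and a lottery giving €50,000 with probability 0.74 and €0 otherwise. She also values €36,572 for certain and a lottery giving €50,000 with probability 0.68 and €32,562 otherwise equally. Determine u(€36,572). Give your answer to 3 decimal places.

First, u(€32,562) = 0.74·u(€50,000) + 0.26·u(€0) = 0.74.
The second indifference gives u(€36,572) = 0.68·u(€50,000) + 0.32·u(€32,562) = 0.68·1.00 + 0.32·0.74 = 0.9168.

0.917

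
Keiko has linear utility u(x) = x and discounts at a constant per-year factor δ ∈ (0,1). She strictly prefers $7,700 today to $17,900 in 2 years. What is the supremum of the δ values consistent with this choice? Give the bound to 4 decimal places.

δ < 0.6559

Comparing present values: 7700 > δ^2·17900.
So δ^2 < 7700/17900 = 0.43017; taking the square root of both positive sides preserves the inequality.
δ < 0.43017^(1/2) = 0.6559.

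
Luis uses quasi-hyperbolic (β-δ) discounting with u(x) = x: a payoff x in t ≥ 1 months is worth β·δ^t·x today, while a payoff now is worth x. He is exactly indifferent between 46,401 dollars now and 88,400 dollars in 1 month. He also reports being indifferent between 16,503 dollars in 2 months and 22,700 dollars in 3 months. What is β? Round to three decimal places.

β ≈ 0.722

Both payoffs in the second observation are in the future, so β drops out: δ^2·16503 = δ^3·22700 ⇒ δ = 16503/22700 = 0.72700.
The first indifference: 46401 = β·δ·88400, so β = 46401/(δ·88400) = 46401/(0.72700·88400) ≈ 0.722.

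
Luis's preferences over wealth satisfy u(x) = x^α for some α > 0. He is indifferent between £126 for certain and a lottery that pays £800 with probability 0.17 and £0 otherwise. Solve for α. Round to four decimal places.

α ≈ 0.9587

EU(lottery) = 0.17·800^α + 0.83·0 = 0.17·800^α.
Equating: 126^α = 0.17·800^α, i.e. 0.1575^α = 0.17.
α = ln(0.17) / ln(126/800) = -1.7719568/-1.8483298 ≈ 0.9587.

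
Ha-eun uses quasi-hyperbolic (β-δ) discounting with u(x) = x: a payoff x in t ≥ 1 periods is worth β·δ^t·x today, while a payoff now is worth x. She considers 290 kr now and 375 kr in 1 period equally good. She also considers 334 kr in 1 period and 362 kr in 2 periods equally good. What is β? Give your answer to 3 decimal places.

Both payoffs in the second observation are in the future, so β drops out: δ^1·334 = δ^2·362 ⇒ δ = 334/362 = 0.92265.
Substituting δ into 290 = β·δ·375: β = 290/(345.994) ≈ 0.838.

β ≈ 0.838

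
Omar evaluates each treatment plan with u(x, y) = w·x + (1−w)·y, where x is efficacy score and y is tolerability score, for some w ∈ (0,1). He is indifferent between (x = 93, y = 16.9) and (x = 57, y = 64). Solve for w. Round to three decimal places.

u(93,16.9) = u(57,64) means w·93 + (1−w)·16.9 = w·57 + (1−w)·64.
Rearranging, 36·w − 47.1·(1−w) = 0.
The marginal rate of substitution is 47.1/36, so w = 47.1/(36+47.1) = 0.567.

w = 0.567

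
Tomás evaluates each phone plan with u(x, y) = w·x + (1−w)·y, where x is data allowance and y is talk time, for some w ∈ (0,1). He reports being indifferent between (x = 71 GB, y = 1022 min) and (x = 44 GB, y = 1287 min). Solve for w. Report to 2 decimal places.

w = 0.91

Equating utilities: w·71 + (1−w)·1022 = w·44 + (1−w)·1287.
Collecting terms: w·27 = (1−w)·265.
Hence w = 265/(27+265) = 265/292 = 0.91.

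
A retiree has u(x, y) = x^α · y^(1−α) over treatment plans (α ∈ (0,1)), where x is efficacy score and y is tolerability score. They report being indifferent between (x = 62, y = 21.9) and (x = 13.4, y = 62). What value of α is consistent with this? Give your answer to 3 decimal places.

Indifference: 62^α · 21.9^(1−α) = 13.4^α · 62^(1−α).
(62/13.4)^α = (62/21.9)^(1−α); take logs: α·ln(62/13.4) = (1−α)·ln(62/21.9), i.e. α·1.531880 = (1−α)·1.040648.
With A = 1.531880 and B = 1.040648: α·A = (1−α)·B, so α = B/(A+B) = 1.040648/2.572528 ≈ 0.405.

α ≈ 0.405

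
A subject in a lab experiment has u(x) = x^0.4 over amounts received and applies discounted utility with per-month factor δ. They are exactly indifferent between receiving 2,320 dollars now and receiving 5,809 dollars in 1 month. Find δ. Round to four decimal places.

δ ≈ 0.6927

The payoff in 1 month is discounted by δ, so u(2320) = δ·u(5809) and δ = u(2320)/u(5809).
Since u(x) = x^0.4, δ = (2320/5809)^0.4 = 0.39938^0.4 = 0.69272.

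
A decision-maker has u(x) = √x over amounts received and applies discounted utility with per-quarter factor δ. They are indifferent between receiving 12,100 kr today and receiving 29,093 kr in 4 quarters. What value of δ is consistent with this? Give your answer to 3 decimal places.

δ ≈ 0.896

The payoff in 4 quarters is discounted by δ^4, so u(12100) = δ^4·u(29093) and δ^4 = u(12100)/u(29093).
With u(x) = √x: δ^4 = √12100/√29093 = √(12100/29093) = 0.64491.
Hence δ = (0.64491)^(1/4) = 0.89614.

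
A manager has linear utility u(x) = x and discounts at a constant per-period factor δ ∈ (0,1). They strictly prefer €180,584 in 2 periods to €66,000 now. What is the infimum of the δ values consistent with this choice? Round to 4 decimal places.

The preference means 66000 < δ^2·180584.
Hence δ^2 > 66000/180584 = 0.36548, and x ↦ x^(1/2) is increasing on (0,∞).
δ > 0.36548^(1/2) = 0.6046.

δ > 0.6046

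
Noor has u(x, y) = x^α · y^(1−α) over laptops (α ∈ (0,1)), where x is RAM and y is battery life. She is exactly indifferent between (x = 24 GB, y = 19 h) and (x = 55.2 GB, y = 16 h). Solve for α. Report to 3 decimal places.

The Cobb–Douglas utilities coincide, so 24^α·19^(1−α) = 55.2^α·16^(1−α).
Taking logs: α·ln 24 + (1−α)·ln 19 = α·ln 55.2 + (1−α)·ln 16, i.e. α·-0.832909 = (1−α)·-0.171850.
Thus α·(-1.004759) = -0.171850, so α = -0.171850/-1.004759 ≈ 0.171.

α ≈ 0.171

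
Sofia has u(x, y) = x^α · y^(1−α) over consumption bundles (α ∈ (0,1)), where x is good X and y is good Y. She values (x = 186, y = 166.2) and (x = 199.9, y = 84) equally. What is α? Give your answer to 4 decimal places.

α ≈ 0.9045

The Cobb–Douglas utilities coincide, so 186^α·166.2^(1−α) = 199.9^α·84^(1−α).
(186/199.9)^α = (84/166.2)^(1−α); take logs: α·ln(186/199.9) = (1−α)·ln(84/166.2), i.e. α·-0.0720706 = (1−α)·-0.6823751.
So α/(1−α) = (-0.6823751)/(-0.0720706) = 9.4681479, and α = 9.4681479/10.4681479 ≈ 0.9045.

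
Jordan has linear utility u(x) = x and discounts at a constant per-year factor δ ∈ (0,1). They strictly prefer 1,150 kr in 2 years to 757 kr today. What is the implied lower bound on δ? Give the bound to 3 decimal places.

δ > 0.811

Comparing present values: 757 < δ^2·1150.
Hence δ^2 > 757/1150 = 0.65826, and x ↦ x^(1/2) is increasing on (0,∞).
δ > (757/1150)^(1/2) ≈ 0.811.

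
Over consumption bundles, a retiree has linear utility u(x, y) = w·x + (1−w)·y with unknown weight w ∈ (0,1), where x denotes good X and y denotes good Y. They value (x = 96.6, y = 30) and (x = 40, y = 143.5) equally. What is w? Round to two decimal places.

Equating utilities: w·96.6 + (1−w)·30 = w·40 + (1−w)·143.5.
Rearranging, 56.6·w − 113.5·(1−w) = 0.
So w/(1−w) = 113.5/56.6 = 2.0053, giving w = 113.5/(56.6+113.5) = 0.67.

w = 0.67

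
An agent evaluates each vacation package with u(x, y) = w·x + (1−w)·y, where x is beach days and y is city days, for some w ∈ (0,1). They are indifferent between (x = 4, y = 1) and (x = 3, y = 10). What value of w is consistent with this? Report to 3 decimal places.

Indifference: w·4 + (1−w)·1 = w·3 + (1−w)·10.
w·(4−3) = (1−w)·(10−1), i.e. w·1 = (1−w)·9.
So w/(1−w) = 9/1 = 9.0000, giving w = 9/(1+9) = 0.900.

w = 0.900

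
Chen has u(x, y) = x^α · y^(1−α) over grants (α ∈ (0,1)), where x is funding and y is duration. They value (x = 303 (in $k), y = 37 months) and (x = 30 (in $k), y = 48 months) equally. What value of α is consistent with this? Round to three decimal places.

Set the two utilities equal: 303^α·37^(1−α) = 30^α·48^(1−α).
Taking logs: α·ln 303 + (1−α)·ln 37 = α·ln 30 + (1−α)·ln 48, i.e. α·2.312535 = (1−α)·0.260283.
With A = 2.312535 and B = 0.260283: α·A = (1−α)·B, so α = B/(A+B) = 0.260283/2.572818 ≈ 0.101.

α ≈ 0.101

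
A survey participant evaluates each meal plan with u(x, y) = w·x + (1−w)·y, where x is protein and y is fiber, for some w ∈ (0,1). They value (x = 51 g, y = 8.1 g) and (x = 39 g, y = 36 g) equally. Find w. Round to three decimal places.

w = 0.699

Equating utilities: w·51 + (1−w)·8.1 = w·39 + (1−w)·36.
Rearranging, 12·w − 27.9·(1−w) = 0.
Hence w = 27.9/(12+27.9) = 27.9/39.9 = 0.699.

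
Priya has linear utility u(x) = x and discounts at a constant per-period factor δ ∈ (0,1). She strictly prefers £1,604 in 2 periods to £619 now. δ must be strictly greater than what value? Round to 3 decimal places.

δ > 0.621

The preference means 619 < δ^2·1604.
Hence δ^2 > 619/1604 = 0.38591, and x ↦ x^(1/2) is increasing on (0,∞).
δ > 0.38591^(1/2) = 0.621.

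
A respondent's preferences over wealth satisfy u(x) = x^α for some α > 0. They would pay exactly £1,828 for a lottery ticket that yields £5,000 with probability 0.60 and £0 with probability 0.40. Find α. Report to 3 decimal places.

α ≈ 0.508

The lottery's expected utility is 0.60·u(5000) + 0.40·u(0) = 0.60·5000^α (since u(0) = 0 for α > 0).
Indifference: 1828^α = 0.60·5000^α, so (1828/5000)^α = 0.60.
α = ln(0.60) / ln(1828/5000) = -0.510826/-1.006215 ≈ 0.508.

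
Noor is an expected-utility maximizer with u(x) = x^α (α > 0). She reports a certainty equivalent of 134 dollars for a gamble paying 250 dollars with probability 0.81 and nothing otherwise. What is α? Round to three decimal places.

Since u(0) = 0, the lottery's EU is 0.81·250^α.
Setting u(134) equal to that: 134^α = 0.81·250^α ⇒ (134/250)^α = 0.81.
Take logs: α = ln 0.81 / ln(134/250) ≈ 0.33790.

α ≈ 0.338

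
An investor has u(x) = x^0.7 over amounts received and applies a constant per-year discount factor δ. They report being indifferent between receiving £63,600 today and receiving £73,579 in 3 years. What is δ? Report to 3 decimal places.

The payoff in 3 years is discounted by δ^3, so u(63600) = δ^3·u(73579) and δ^3 = u(63600)/u(73579).
Since u(x) = x^0.7, δ^3 = (63600/73579)^0.7 = 0.86438^0.7 = 0.90301.
Hence δ = (0.90301)^(1/3) = 0.96656.

δ ≈ 0.967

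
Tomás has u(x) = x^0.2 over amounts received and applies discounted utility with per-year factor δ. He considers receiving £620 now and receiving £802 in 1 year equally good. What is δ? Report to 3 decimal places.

δ ≈ 0.950

Indifference means u(620) = δ · u(802), so δ = u(620)/u(802).
Since u(x) = x^0.2, δ = (620/802)^0.2 = 0.77307^0.2 = 0.94982.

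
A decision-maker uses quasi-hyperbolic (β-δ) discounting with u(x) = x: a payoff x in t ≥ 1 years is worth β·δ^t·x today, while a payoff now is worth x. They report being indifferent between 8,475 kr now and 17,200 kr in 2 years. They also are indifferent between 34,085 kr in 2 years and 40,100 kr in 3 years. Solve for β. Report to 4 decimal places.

From the later pair, β·δ^2·34085 = β·δ^3·40100; dividing through, δ = 34085/40100 = 0.85000.
Substituting δ into 8475 = β·δ^2·17200: β = 8475/(12427.000) ≈ 0.6820.

β ≈ 0.6820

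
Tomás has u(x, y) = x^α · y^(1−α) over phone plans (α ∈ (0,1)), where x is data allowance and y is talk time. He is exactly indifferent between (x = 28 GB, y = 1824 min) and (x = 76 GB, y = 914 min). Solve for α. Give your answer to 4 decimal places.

The Cobb–Douglas utilities coincide, so 28^α·1824^(1−α) = 76^α·914^(1−α).
Rearrange to (28/76)^α = (914/1824)^(1−α) and take logs: α·-0.9985288 = (1−α)·-0.6909566.
So α/(1−α) = (-0.6909566)/(-0.9985288) = 0.6919746, and α = 0.6919746/1.6919746 ≈ 0.4090.

α ≈ 0.4090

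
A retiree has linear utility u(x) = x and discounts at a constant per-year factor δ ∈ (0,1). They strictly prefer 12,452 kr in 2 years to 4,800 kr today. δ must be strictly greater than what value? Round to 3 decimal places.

Comparing present values: 4800 < δ^2·12452.
Dividing by 12452: δ^2 > 0.38548. Both sides are positive, so the square root keeps the direction.
δ > (4800/12452)^(1/2) ≈ 0.621.

δ > 0.621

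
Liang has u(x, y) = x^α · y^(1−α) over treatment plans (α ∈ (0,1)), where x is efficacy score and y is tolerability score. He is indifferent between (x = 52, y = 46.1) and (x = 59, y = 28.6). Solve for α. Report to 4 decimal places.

Set the two utilities equal: 52^α·46.1^(1−α) = 59^α·28.6^(1−α).
Rearrange to (52/59)^α = (28.6/46.1)^(1−α) and take logs: α·-0.1262937 = (1−α)·-0.4774062.
Thus α·(-0.6036999) = -0.4774062, so α = -0.4774062/-0.6036999 ≈ 0.7908.

α ≈ 0.7908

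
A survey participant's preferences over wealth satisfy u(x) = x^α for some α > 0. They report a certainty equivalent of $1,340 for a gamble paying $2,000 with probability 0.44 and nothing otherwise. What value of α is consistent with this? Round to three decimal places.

α ≈ 2.050

EU(lottery) = 0.44·2000^α + 0.56·0 = 0.44·2000^α.
Indifference: 1340^α = 0.44·2000^α, so (1340/2000)^α = 0.44.
α = ln(0.44) / ln(1340/2000) = -0.820981/-0.400478 ≈ 2.050.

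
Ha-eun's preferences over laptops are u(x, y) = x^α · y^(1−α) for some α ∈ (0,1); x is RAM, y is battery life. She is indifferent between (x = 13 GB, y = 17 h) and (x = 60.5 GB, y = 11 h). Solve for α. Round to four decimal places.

The Cobb–Douglas utilities coincide, so 13^α·17^(1−α) = 60.5^α·11^(1−α).
Rearrange to (13/60.5)^α = (11/17)^(1−α) and take logs: α·-1.5376940 = (1−α)·-0.4353181.
So α/(1−α) = (-0.4353181)/(-1.5376940) = 0.2830980, and α = 0.2830980/1.2830980 ≈ 0.2206.

α ≈ 0.2206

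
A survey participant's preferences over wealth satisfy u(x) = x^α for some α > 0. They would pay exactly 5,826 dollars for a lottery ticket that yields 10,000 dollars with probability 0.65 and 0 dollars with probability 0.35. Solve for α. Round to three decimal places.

α ≈ 0.797

EU(lottery) = 0.65·10000^α + 0.35·0 = 0.65·10000^α.
Indifference: 5826^α = 0.65·10000^α, so (5826/10000)^α = 0.65.
Take logs: α = ln 0.65 / ln(5826/10000) ≈ 0.79737.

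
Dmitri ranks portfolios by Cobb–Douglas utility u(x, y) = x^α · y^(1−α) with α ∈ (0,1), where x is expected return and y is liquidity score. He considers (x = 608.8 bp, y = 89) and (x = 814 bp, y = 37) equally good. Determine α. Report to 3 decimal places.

α ≈ 0.751

Indifference: 608.8^α · 89^(1−α) = 814^α · 37^(1−α).
(608.8/814)^α = (37/89)^(1−α); take logs: α·ln(608.8/814) = (1−α)·ln(37/89), i.e. α·-0.290471 = (1−α)·-0.877718.
With A = -0.290471 and B = -0.877718: α·A = (1−α)·B, so α = B/(A+B) = -0.877718/-1.168189 ≈ 0.751.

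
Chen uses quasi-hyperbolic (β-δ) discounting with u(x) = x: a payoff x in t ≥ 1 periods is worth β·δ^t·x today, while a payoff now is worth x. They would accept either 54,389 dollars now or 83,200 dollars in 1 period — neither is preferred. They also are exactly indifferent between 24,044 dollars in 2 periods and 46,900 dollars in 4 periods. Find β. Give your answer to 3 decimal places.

From the later pair, β·δ^2·24044 = β·δ^4·46900; dividing through, δ^2 = 24044/46900 = 0.51267, so δ = 0.71601.
The first indifference: 54389 = β·δ·83200, so β = 54389/(δ·83200) = 54389/(0.71601·83200) ≈ 0.913.

β ≈ 0.913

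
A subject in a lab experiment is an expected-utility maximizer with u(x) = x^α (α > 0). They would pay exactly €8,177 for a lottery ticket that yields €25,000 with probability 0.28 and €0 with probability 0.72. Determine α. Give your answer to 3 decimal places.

α ≈ 1.139

The lottery's expected utility is 0.28·u(25000) + 0.72·u(0) = 0.28·25000^α (since u(0) = 0 for α > 0).
Setting u(8177) equal to that: 8177^α = 0.28·25000^α ⇒ (8177/25000)^α = 0.28.
Take logs: α = ln 0.28 / ln(8177/25000) ≈ 1.13907.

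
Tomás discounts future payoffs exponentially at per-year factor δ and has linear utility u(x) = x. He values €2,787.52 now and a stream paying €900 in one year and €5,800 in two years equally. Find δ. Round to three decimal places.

δ ≈ 0.620

Present value of the stream is 900·δ + 5800·δ². Indifference gives 900δ + 5800δ² = 2787.52.
So 5800δ² + 900δ − 2787.52 = 0.
By the quadratic formula (taking the positive root), δ = (−900 + √65480464.00) / 11600 ≈ 0.620.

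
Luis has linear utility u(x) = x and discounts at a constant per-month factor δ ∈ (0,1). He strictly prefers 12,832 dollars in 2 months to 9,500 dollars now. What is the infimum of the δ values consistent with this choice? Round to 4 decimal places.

δ > 0.8604

Comparing present values: 9500 < δ^2·12832.
Dividing by 12832: δ^2 > 0.74034. Both sides are positive, so the square root keeps the direction.
δ > (9500/12832)^(1/2) ≈ 0.8604.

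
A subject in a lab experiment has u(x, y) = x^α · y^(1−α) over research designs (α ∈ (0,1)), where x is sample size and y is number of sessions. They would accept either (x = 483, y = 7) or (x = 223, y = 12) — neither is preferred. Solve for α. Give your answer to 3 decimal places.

The Cobb–Douglas utilities coincide, so 483^α·7^(1−α) = 223^α·12^(1−α).
Rearrange to (483/223)^α = (12/7)^(1−α) and take logs: α·0.772845 = (1−α)·0.538997.
With A = 0.772845 and B = 0.538997: α·A = (1−α)·B, so α = B/(A+B) = 0.538997/1.311842 ≈ 0.411.

α ≈ 0.411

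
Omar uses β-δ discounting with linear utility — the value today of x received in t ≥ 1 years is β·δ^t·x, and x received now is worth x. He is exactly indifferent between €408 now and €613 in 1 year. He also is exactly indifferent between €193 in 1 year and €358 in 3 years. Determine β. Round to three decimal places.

The second indifference involves only future payoffs, so β cancels: β·δ^1·193 = β·δ^3·358, giving δ^2 = 193/358 = 0.53911, so δ = 0.73424.
Substituting δ into 408 = β·δ·613: β = 408/(450.088) ≈ 0.906.

β ≈ 0.906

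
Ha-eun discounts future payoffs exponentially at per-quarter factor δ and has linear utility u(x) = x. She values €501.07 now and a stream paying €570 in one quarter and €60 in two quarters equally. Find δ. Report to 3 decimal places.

δ ≈ 0.810

Equating present values: 501.07 = 570δ + 60δ².
Rearranged: 60δ² + 570δ − 501.07 = 0.
The positive root is δ = [−570 + √(570² + 4·60·501.07)] / (2·60) = (−570 + 667.201)/120 ≈ 0.810.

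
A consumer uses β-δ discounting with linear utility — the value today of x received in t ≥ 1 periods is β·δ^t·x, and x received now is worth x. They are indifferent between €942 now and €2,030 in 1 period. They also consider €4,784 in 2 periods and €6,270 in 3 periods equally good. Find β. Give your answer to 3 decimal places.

Both payoffs in the second observation are in the future, so β drops out: δ^2·4784 = δ^3·6270 ⇒ δ = 4784/6270 = 0.76300.
Now use the now-vs-future pair: 942 = β·δ·2030 gives β = 942/(0.76300·2030) ≈ 0.608.

β ≈ 0.608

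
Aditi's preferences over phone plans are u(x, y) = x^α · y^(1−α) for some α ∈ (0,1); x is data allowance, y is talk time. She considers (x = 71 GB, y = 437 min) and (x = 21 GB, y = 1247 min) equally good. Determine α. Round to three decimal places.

Indifference: 71^α · 437^(1−α) = 21^α · 1247^(1−α).
(71/21)^α = (1247/437)^(1−α); take logs: α·ln(71/21) = (1−α)·ln(1247/437), i.e. α·1.218157 = (1−α)·1.048563.
So α/(1−α) = (1.048563)/(1.218157) = 0.860778, and α = 0.860778/1.860778 ≈ 0.463.

α ≈ 0.463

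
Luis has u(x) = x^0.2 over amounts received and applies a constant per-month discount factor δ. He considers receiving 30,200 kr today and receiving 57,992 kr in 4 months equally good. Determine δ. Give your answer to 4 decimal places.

Indifference means u(30200) = δ^4 · u(57992), so δ^4 = u(30200)/u(57992).
With u(x) = x^0.2: δ^4 = 30200^0.2/57992^0.2 = (30200/57992)^0.2 = 0.87766.
Hence δ = (0.87766)^(1/4) = 0.967903.

δ ≈ 0.9679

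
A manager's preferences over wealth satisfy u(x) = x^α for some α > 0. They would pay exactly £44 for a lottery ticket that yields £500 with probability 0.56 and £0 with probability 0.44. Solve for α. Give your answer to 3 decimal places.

α ≈ 0.239

Since u(0) = 0, the lottery's EU is 0.56·500^α.
Equating: 44^α = 0.56·500^α, i.e. 0.0880^α = 0.56.
α = ln(0.56) / ln(44/500) = -0.579818/-2.430418 ≈ 0.239.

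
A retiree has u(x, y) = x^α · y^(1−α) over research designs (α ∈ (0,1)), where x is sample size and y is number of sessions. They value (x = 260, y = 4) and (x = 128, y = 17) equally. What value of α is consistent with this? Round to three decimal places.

α ≈ 0.671

Indifference: 260^α · 4^(1−α) = 128^α · 17^(1−α).
(260/128)^α = (17/4)^(1−α); take logs: α·ln(260/128) = (1−α)·ln(17/4), i.e. α·0.708651 = (1−α)·1.446919.
Thus α·(2.155570) = 1.446919, so α = 1.446919/2.155570 ≈ 0.671.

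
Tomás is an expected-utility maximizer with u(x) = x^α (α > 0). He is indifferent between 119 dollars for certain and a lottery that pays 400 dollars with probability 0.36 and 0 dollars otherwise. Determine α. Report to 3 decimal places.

EU(lottery) = 0.36·400^α + 0.64·0 = 0.36·400^α.
Indifference: 119^α = 0.36·400^α, so (119/400)^α = 0.36.
Take logs: α = ln 0.36 / ln(119/400) ≈ 0.84271.

α ≈ 0.843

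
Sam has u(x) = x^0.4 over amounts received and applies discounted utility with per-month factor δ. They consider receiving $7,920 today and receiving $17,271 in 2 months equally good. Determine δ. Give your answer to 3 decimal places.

The payoff in 2 months is discounted by δ^2, so u(7920) = δ^2·u(17271) and δ^2 = u(7920)/u(17271).
Since u(x) = x^0.4, δ^2 = (7920/17271)^0.4 = 0.45857^0.4 = 0.73209.
Hence δ = (0.73209)^(1/2) = 0.85562.

δ ≈ 0.856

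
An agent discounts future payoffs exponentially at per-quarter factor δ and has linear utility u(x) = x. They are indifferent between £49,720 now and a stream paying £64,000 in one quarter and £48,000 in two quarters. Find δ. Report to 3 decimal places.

The stream is worth 64000δ + 48000δ² today, so 64000δ + 48000δ² = 49720.
So 48000δ² + 64000δ − 49720 = 0.
By the quadratic formula (taking the positive root), δ = (−64000 + √13642240000.00) / 96000 ≈ 0.550.

δ ≈ 0.550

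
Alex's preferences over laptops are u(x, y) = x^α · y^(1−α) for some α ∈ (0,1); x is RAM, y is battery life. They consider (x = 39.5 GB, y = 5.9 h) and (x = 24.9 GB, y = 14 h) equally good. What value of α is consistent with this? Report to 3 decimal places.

α ≈ 0.652

Set the two utilities equal: 39.5^α·5.9^(1−α) = 24.9^α·14^(1−α).
Rearrange to (39.5/24.9)^α = (14/5.9)^(1−α) and take logs: α·0.461433 = (1−α)·0.864105.
Thus α·(1.325538) = 0.864105, so α = 0.864105/1.325538 ≈ 0.652.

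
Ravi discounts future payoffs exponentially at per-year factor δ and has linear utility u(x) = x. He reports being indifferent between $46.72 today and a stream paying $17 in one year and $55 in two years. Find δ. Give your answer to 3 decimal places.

δ ≈ 0.780

The stream is worth 17δ + 55δ² today, so 17δ + 55δ² = 46.72.
Rearranged: 55δ² + 17δ − 46.72 = 0.
δ = (−17 + √(17² + 4·55·46.72)) / (2·55) = (−17 + √10567.40) / 110 ≈ 0.780.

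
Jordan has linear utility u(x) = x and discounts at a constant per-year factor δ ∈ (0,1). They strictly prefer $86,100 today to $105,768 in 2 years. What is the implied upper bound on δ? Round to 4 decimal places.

Under u(x) = x this choice says 86100 > δ^2·105768.
So δ^2 < 86100/105768 = 0.81405; taking the square root of both positive sides preserves the inequality.
δ < 0.81405^(1/2) = 0.9022.

δ < 0.9022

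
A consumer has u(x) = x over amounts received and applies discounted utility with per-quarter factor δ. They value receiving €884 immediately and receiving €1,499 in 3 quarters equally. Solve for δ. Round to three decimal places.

δ ≈ 0.839

Indifference means u(884) = δ^3 · u(1499), so δ^3 = u(884)/u(1499).
With u(x) = x: δ^3 = 884/1499 = 0.58973.
Hence δ = (0.58973)^(1/3) = 0.83859.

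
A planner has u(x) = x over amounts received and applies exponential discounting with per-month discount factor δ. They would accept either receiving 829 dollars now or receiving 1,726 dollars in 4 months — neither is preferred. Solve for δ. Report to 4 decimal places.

Indifference means u(829) = δ^4 · u(1726), so δ^4 = u(829)/u(1726).
With u(x) = x: δ^4 = 829/1726 = 0.48030.
Taking the 4th root: δ = 0.48030^(1/4) ≈ 0.8325.

δ ≈ 0.8325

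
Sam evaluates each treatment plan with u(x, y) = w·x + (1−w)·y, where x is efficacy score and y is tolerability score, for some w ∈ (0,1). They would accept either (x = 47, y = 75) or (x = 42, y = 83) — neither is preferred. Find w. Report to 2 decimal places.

w = 0.62

Indifference: w·47 + (1−w)·75 = w·42 + (1−w)·83.
Collecting terms: w·5 = (1−w)·8.
Hence w = 8/(5+8) = 8/13 = 0.62.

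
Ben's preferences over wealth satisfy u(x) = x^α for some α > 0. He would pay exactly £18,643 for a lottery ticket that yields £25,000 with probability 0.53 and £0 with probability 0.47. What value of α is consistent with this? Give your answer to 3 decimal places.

α ≈ 2.164

EU(lottery) = 0.53·25000^α + 0.47·0 = 0.53·25000^α.
Equating: 18643^α = 0.53·25000^α, i.e. 0.7457^α = 0.53.
Take logs: α = ln 0.53 / ln(18643/25000) ≈ 2.16383.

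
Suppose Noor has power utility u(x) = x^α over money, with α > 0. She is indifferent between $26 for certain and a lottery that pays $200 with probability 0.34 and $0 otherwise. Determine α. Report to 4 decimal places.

The lottery's expected utility is 0.34·u(200) + 0.66·u(0) = 0.34·200^α (since u(0) = 0 for α > 0).
Setting u(26) equal to that: 26^α = 0.34·200^α ⇒ (26/200)^α = 0.34.
Take logs: α = ln 0.34 / ln(26/200) ≈ 0.528771.

α ≈ 0.5288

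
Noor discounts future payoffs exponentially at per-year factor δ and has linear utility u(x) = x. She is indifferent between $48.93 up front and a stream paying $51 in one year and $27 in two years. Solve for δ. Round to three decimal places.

Equating present values: 48.93 = 51δ + 27δ².
That is, 27δ² + 51δ − 48.93 = 0, a quadratic in δ.
The positive root is δ = [−51 + √(51² + 4·27·48.93)] / (2·27) = (−51 + 88.800)/54 ≈ 0.700.

δ ≈ 0.700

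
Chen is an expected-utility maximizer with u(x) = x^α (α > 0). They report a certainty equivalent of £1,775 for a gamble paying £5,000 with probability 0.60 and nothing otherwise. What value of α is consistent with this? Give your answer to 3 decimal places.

EU(lottery) = 0.60·5000^α + 0.40·0 = 0.60·5000^α.
Setting u(1775) equal to that: 1775^α = 0.60·5000^α ⇒ (1775/5000)^α = 0.60.
α = ln(0.60) / ln(1775/5000) = -0.510826/-1.035637 ≈ 0.493.

α ≈ 0.493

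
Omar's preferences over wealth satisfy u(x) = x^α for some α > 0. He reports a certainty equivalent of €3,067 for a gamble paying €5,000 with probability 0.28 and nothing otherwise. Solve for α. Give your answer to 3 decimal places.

α ≈ 2.605

Since u(0) = 0, the lottery's EU is 0.28·5000^α.
Equating: 3067^α = 0.28·5000^α, i.e. 0.6134^α = 0.28.
α = ln(0.28) / ln(3067/5000) = -1.272966/-0.488738 ≈ 2.605.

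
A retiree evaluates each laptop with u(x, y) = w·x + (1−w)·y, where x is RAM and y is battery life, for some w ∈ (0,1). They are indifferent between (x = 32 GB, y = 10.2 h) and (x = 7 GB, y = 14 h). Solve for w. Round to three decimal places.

u(32,10.2) = u(7,14) means w·32 + (1−w)·10.2 = w·7 + (1−w)·14.
Rearranging, 25·w − 3.8·(1−w) = 0.
The marginal rate of substitution is 3.8/25, so w = 3.8/(25+3.8) = 0.132.

w = 0.132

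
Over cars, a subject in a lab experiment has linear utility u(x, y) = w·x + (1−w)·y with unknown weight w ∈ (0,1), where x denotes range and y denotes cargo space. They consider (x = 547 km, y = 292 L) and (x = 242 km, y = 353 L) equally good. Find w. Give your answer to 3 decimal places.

Indifference: w·547 + (1−w)·292 = w·242 + (1−w)·353.
Rearranging, 305·w − 61·(1−w) = 0.
So w/(1−w) = 61/305 = 0.2000, giving w = 61/(305+61) = 0.167.

w = 0.167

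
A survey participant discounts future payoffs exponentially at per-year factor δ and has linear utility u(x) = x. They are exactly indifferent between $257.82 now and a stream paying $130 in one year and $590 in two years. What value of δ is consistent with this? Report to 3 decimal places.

δ ≈ 0.560

The stream is worth 130δ + 590δ² today, so 130δ + 590δ² = 257.82.
Rearranged: 590δ² + 130δ − 257.82 = 0.
By the quadratic formula (taking the positive root), δ = (−130 + √625355.20) / 1180 ≈ 0.560.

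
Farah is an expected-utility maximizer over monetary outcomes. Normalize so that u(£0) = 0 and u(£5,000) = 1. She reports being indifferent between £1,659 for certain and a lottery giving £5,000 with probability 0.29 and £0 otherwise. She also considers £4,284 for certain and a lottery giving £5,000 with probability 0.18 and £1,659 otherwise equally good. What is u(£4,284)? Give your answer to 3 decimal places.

0.418

From the first indifference, u(£1,659) = 0.29·u(£5,000) + 0.71·u(£0) = 0.29·1 + 0.71·0 = 0.29.
The second indifference gives u(£4,284) = 0.18·u(£5,000) + 0.82·u(£1,659) = 0.18·1.00 + 0.82·0.29 = 0.4178.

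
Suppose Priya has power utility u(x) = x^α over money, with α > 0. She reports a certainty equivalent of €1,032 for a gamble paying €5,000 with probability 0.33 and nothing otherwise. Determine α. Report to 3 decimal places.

EU(lottery) = 0.33·5000^α + 0.67·0 = 0.33·5000^α.
Setting u(1032) equal to that: 1032^α = 0.33·5000^α ⇒ (1032/5000)^α = 0.33.
α = ln(0.33) / ln(1032/5000) = -1.108663/-1.577939 ≈ 0.703.

α ≈ 0.703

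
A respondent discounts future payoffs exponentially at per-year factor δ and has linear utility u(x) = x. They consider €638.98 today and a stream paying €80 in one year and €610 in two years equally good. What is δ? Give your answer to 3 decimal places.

δ ≈ 0.960

Present value of the stream is 80·δ + 610·δ². Indifference gives 80δ + 610δ² = 638.98.
Rearranged: 610δ² + 80δ − 638.98 = 0.
δ = (−80 + √(80² + 4·610·638.98)) / (2·610) = (−80 + √1565511.20) / 1220 ≈ 0.960.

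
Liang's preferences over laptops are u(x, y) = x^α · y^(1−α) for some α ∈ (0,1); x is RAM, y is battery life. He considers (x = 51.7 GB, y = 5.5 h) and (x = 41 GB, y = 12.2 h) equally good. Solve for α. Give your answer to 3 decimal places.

α ≈ 0.775

Indifference: 51.7^α · 5.5^(1−α) = 41^α · 12.2^(1−α).
Taking logs: α·ln 51.7 + (1−α)·ln 5.5 = α·ln 41 + (1−α)·ln 12.2, i.e. α·0.231886 = (1−α)·0.796688.
So α/(1−α) = (0.796688)/(0.231886) = 3.435688, and α = 3.435688/4.435688 ≈ 0.775.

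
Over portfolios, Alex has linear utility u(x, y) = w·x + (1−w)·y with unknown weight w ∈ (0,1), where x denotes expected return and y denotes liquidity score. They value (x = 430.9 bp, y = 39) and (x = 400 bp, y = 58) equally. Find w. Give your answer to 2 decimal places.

Indifference: w·430.9 + (1−w)·39 = w·400 + (1−w)·58.
Collecting terms: w·30.9 = (1−w)·19.
So w/(1−w) = 19/30.9 = 0.6149, giving w = 19/(30.9+19) = 0.38.

w = 0.38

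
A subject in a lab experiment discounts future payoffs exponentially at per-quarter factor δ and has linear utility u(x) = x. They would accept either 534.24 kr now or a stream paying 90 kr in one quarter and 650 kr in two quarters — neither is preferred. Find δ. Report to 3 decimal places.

Present value of the stream is 90·δ + 650·δ². Indifference gives 90δ + 650δ² = 534.24.
So 650δ² + 90δ − 534.24 = 0.
By the quadratic formula (taking the positive root), δ = (−90 + √1397124.00) / 1300 ≈ 0.840.

δ ≈ 0.840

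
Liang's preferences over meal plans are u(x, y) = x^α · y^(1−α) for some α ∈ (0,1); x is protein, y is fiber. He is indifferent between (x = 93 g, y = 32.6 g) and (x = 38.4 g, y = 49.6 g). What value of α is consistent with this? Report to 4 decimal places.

Set the two utilities equal: 93^α·32.6^(1−α) = 38.4^α·49.6^(1−α).
(93/38.4)^α = (49.6/32.6)^(1−α); take logs: α·ln(93/38.4) = (1−α)·ln(49.6/32.6), i.e. α·0.8845420 = (1−α)·0.4196785.
Thus α·(1.3042205) = 0.4196785, so α = 0.4196785/1.3042205 ≈ 0.3218.

α ≈ 0.3218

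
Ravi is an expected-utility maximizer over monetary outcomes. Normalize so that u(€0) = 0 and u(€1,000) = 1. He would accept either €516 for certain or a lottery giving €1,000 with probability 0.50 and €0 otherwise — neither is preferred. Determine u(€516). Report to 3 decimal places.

0.500

u(€516) equals the lottery's expected utility: 0.50·1 + 0.50·0 = 0.50.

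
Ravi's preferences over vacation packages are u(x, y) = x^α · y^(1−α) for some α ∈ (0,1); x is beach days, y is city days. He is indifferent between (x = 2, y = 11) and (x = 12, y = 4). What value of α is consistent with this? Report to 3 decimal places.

α ≈ 0.361

The Cobb–Douglas utilities coincide, so 2^α·11^(1−α) = 12^α·4^(1−α).
(2/12)^α = (4/11)^(1−α); take logs: α·ln(2/12) = (1−α)·ln(4/11), i.e. α·-1.791759 = (1−α)·-1.011601.
With A = -1.791759 and B = -1.011601: α·A = (1−α)·B, so α = B/(A+B) = -1.011601/-2.803360 ≈ 0.361.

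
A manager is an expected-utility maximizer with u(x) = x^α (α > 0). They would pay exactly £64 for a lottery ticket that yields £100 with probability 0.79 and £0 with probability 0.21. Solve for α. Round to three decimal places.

α ≈ 0.528

The lottery's expected utility is 0.79·u(100) + 0.21·u(0) = 0.79·100^α (since u(0) = 0 for α > 0).
Indifference: 64^α = 0.79·100^α, so (64/100)^α = 0.79.
Taking logs: α·ln(64/100) = ln(0.79), so α = -0.235722 / -0.446287 ≈ 0.528.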